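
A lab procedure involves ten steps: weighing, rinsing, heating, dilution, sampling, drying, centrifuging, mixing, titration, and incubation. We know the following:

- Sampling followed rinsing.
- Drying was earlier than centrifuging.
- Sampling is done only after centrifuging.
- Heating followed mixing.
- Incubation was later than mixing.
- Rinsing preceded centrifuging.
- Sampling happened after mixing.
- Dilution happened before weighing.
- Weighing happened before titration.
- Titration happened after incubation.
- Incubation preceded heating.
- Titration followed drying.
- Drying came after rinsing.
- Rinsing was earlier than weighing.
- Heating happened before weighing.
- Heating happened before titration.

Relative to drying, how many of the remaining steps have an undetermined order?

5

Forced before drying: rinsing; forced after drying: centrifuging, sampling, and titration.
That leaves dilution, heating, incubation, mixing, and weighing with no forced order relative to drying — 5.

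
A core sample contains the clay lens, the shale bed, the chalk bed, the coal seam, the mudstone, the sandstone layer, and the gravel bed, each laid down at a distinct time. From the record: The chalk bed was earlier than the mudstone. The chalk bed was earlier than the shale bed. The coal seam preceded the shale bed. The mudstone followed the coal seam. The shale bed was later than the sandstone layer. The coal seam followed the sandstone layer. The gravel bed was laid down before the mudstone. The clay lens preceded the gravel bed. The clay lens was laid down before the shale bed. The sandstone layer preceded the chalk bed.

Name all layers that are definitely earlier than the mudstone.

Directly stated before the mudstone: the chalk bed, the coal seam, and the gravel bed.
The clay lens reaches the mudstone via the clay lens → the gravel bed → the mudstone.
The sandstone layer reaches the mudstone via the sandstone layer → the chalk bed → the mudstone.
No chain forces the shale bed ahead of the mudstone.

the chalk bed, the clay lens, the coal seam, the gravel bed, the sandstone layer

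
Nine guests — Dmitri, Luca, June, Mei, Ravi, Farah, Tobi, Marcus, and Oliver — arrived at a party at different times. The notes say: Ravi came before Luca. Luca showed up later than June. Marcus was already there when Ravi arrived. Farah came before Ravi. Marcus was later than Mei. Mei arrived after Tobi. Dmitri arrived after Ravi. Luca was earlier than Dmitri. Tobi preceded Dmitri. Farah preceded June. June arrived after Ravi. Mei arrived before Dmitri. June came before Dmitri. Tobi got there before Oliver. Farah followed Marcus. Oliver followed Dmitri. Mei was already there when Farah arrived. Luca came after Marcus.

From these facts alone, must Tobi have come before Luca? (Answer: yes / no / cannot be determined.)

Chain the constraints: Tobi → Mei → Marcus → Luca. Each link is directly stated, so Tobi comes before Luca.

yes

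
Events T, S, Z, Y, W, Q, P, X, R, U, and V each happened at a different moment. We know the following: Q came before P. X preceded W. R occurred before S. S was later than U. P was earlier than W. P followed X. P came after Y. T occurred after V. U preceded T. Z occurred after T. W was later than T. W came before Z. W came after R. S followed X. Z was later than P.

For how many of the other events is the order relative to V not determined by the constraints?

7

Forced after V: T, W, and Z.
That leaves P, Q, R, S, U, X, and Y with no forced order relative to V — 7.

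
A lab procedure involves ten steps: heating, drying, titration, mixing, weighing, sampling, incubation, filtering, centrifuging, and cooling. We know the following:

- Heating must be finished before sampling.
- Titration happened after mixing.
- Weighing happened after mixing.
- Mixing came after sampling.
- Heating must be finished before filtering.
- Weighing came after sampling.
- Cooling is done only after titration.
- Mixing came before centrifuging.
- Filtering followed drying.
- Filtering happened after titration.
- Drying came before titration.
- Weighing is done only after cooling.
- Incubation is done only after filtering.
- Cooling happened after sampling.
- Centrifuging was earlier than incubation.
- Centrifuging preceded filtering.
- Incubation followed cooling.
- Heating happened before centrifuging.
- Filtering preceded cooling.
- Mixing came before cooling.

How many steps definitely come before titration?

Directly stated before titration: drying and mixing.
Heating reaches titration via heating → sampling → mixing → titration.
Sampling reaches titration via sampling → mixing → titration.
That's drying, heating, mixing, and sampling — 4 in all.

4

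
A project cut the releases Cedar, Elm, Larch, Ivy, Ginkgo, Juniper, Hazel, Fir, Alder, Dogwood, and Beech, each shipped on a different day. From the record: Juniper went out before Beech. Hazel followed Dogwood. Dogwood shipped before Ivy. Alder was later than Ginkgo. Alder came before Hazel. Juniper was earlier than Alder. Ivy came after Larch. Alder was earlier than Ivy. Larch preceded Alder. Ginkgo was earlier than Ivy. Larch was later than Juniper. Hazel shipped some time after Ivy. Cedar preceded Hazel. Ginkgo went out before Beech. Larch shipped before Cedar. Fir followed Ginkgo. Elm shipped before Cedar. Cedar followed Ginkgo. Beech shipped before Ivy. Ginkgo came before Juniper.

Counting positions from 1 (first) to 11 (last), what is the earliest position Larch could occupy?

Ginkgo and Juniper must both come before Larch — 2 forced predecessors.
Nothing else is forced ahead of Larch, so its earliest slot is position 2 + 1 = 3.

3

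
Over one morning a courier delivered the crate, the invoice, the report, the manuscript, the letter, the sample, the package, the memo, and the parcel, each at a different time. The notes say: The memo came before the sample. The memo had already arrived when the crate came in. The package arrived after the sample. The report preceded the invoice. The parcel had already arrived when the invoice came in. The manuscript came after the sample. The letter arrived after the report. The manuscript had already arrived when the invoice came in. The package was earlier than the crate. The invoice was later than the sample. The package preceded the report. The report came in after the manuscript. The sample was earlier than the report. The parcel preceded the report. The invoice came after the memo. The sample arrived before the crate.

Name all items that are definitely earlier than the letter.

Directly stated before the letter: the report.
The manuscript reaches the letter via the manuscript → the report → the letter.
The memo reaches the letter via the memo → the sample → the report → the letter.
The package reaches the letter via the package → the report → the letter.
Likewise the parcel and the sample each reach the letter by chaining the stated constraints.
No chain forces the invoice (or any of the others) ahead of the letter.

the manuscript, the memo, the package, the parcel, the report, the sample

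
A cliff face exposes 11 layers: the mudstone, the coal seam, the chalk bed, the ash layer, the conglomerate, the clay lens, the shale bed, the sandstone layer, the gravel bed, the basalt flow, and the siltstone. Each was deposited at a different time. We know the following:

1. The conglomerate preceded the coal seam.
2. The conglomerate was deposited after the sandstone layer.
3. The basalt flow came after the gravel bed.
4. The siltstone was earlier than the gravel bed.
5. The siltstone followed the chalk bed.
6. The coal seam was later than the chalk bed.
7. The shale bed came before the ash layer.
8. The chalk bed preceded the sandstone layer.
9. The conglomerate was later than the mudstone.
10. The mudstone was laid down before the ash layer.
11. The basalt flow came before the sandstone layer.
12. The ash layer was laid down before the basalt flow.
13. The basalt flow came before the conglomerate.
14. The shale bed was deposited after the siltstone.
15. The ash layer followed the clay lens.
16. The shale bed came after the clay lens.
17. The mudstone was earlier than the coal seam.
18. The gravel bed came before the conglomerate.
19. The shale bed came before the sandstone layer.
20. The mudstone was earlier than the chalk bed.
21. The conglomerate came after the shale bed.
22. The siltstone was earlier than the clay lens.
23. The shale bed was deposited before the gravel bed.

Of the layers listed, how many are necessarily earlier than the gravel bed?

5

Directly stated before the gravel bed: the shale bed and the siltstone.
The chalk bed reaches the gravel bed via the chalk bed → the siltstone → the gravel bed.
The clay lens reaches the gravel bed via the clay lens → the shale bed → the gravel bed.
The mudstone reaches the gravel bed via the mudstone → the chalk bed → the siltstone → the gravel bed.
No chain forces the ash layer (or any of the others) ahead of the gravel bed.
That's the chalk bed, the clay lens, the mudstone, the shale bed, and the siltstone — 5 in all.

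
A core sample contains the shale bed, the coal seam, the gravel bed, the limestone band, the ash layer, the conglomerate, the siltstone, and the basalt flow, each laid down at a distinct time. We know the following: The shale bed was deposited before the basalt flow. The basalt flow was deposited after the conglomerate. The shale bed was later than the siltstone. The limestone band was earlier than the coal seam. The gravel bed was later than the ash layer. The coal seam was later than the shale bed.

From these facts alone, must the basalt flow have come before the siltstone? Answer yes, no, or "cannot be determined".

no

Tracing the constraints gives the siltstone → the shale bed → the basalt flow, so the siltstone must come before the basalt flow.
That means the basalt flow cannot be before the siltstone.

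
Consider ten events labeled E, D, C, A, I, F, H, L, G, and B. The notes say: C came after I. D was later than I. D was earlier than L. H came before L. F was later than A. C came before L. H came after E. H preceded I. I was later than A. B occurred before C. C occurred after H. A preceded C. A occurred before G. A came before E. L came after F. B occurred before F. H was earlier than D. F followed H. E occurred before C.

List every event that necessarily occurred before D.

Directly stated before D: H and I.
A reaches D via A → I → D.
E reaches D via E → H → D.

A, E, H, I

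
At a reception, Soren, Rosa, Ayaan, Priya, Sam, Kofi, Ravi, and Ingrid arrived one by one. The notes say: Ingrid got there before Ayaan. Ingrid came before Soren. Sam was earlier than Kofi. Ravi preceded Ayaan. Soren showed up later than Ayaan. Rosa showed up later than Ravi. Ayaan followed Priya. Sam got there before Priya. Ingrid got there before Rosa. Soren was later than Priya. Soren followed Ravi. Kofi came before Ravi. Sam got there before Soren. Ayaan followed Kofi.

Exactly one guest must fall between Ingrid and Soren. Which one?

Ayaan

Tracing the constraints gives Ingrid → Ayaan → Soren, so Ayaan sits after Ingrid and before Soren.
No other guest is forced both after Ingrid and before Soren.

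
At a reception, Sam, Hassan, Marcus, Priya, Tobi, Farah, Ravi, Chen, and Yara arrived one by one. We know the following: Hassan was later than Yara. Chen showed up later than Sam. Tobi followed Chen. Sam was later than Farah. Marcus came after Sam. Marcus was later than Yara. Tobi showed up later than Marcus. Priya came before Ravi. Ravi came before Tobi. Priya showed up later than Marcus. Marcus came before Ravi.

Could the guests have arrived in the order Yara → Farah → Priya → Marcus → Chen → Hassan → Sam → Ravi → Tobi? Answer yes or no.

The constraints require Sam before Chen, but in the proposed sequence Chen appears ahead of Sam. That one violation is enough.

no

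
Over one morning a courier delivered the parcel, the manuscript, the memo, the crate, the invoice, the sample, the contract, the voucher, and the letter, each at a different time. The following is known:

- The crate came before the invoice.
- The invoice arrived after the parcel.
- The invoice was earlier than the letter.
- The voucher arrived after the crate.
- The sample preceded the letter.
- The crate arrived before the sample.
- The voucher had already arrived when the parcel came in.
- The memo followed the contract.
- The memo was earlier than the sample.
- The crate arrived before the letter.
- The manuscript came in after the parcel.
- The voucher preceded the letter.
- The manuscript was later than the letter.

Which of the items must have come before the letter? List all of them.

the contract, the crate, the invoice, the memo, the parcel, the sample, the voucher

Directly stated before the letter: the crate, the invoice, the sample, and the voucher.
The contract reaches the letter via the contract → the memo → the sample → the letter.
The memo reaches the letter via the memo → the sample → the letter.
The parcel reaches the letter via the parcel → the invoice → the letter.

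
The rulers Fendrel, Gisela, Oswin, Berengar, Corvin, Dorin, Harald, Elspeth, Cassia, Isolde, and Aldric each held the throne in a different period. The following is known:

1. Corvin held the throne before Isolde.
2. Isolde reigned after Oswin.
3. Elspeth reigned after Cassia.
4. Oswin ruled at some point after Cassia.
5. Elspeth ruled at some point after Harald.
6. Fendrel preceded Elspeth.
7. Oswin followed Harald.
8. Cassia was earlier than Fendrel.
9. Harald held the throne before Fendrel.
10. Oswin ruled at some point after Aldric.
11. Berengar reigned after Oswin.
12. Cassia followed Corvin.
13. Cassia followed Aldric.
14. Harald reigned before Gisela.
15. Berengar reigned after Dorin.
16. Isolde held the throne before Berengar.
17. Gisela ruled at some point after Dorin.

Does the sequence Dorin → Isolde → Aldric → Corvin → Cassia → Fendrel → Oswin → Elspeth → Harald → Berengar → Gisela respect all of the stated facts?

The constraints require Corvin before Isolde, but in the proposed sequence Isolde appears ahead of Corvin. That one violation is enough.

no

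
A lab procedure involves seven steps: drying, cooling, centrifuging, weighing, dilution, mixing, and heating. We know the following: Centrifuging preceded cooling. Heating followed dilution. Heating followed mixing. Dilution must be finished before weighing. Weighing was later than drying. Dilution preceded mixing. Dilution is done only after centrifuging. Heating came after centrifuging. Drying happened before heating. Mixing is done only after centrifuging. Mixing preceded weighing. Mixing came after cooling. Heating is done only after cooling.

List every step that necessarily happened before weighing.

Directly stated before weighing: dilution, drying, and mixing.
Centrifuging reaches weighing via centrifuging → mixing → weighing.
Cooling reaches weighing via cooling → mixing → weighing.
No chain forces heating ahead of weighing.

centrifuging, cooling, dilution, drying, mixing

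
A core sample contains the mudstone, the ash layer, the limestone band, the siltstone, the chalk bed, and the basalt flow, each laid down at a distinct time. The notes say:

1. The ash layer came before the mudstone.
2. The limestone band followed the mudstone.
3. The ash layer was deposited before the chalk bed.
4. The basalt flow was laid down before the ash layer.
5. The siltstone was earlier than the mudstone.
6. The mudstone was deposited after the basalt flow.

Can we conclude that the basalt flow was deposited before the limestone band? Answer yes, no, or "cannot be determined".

Chain the constraints: the basalt flow → the mudstone → the limestone band. Each link is directly stated, so the basalt flow comes before the limestone band.

yes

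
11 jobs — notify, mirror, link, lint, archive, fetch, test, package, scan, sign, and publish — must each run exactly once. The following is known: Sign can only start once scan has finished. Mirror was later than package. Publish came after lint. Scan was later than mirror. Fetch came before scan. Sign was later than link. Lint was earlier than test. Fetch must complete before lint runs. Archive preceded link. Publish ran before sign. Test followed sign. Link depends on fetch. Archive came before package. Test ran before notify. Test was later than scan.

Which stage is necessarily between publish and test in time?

sign

Tracing the constraints gives publish → sign → test, so sign sits after publish and before test.
No other stage is forced both after publish and before test.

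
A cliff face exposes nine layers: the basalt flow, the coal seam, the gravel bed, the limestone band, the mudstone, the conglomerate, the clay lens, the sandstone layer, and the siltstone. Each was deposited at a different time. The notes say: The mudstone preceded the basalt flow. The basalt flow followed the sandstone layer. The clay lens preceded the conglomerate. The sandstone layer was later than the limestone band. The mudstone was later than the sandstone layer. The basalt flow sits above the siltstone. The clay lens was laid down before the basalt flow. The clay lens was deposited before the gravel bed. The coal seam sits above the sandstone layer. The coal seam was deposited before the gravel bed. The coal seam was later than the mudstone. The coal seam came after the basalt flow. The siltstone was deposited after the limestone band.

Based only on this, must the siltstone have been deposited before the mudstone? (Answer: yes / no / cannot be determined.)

cannot be determined

No chain of stated constraints runs from the siltstone to the mudstone, and none runs from the mudstone to the siltstone either.
So the relative order of the siltstone and the mudstone is not fixed by the given facts.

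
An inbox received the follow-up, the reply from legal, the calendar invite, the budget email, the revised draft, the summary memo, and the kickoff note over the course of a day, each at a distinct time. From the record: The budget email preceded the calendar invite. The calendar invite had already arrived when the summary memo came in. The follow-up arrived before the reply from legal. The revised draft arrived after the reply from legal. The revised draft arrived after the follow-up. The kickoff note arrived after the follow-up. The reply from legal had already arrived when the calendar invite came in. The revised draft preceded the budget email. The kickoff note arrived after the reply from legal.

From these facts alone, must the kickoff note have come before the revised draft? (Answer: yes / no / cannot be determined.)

cannot be determined

No chain of stated constraints runs from the kickoff note to the revised draft, and none runs from the revised draft to the kickoff note either.
So the relative order of the kickoff note and the revised draft is not fixed by the given facts.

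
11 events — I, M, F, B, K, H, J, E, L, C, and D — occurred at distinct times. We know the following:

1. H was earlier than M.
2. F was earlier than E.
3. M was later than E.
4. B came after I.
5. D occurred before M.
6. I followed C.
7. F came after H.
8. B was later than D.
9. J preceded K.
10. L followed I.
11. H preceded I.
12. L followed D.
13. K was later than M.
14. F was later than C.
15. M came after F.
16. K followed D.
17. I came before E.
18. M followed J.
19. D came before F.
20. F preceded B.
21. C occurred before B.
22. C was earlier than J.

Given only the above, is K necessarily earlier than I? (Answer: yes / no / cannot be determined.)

no

Tracing the constraints gives I → E → M → K, so I must come before K.
That means K cannot be before I.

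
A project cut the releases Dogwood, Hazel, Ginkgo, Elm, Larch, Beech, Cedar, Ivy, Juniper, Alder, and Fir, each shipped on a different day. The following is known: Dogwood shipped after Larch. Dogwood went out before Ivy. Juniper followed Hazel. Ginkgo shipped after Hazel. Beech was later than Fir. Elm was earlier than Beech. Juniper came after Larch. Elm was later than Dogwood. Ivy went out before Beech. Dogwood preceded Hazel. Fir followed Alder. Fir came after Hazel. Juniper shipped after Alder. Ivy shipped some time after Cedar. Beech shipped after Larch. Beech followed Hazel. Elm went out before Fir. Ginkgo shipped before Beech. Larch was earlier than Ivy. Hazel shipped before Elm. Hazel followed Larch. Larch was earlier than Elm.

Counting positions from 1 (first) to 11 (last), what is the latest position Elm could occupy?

9

Elm must come before Beech and Fir — 2 releases forced after it.
Everything else can be placed before Elm in some valid order, so Elm can sit as late as position 11 − 2 = 9.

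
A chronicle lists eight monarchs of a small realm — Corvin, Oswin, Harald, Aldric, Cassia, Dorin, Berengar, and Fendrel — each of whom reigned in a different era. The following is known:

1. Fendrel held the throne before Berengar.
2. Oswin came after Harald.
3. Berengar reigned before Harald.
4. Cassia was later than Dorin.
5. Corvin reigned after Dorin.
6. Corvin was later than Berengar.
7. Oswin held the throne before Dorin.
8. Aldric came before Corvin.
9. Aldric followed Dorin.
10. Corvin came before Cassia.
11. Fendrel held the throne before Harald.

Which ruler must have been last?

Cassia

Every other ruler has a chain of constraints placing them before Cassia, so Cassia is last.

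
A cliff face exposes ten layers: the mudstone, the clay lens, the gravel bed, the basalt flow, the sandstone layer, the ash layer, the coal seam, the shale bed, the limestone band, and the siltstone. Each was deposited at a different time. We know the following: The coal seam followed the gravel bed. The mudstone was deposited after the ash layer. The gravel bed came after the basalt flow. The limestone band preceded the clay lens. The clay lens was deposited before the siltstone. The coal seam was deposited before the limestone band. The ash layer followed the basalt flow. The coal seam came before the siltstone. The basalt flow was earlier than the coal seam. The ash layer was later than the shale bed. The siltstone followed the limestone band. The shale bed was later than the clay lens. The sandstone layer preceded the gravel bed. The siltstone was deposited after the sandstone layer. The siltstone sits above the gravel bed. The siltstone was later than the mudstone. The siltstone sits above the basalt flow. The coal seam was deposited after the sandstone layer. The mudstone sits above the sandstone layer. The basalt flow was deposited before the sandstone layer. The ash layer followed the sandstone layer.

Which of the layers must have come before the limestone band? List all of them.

the basalt flow, the coal seam, the gravel bed, the sandstone layer

Directly stated before the limestone band: the coal seam.
The basalt flow reaches the limestone band via the basalt flow → the coal seam → the limestone band.
The gravel bed reaches the limestone band via the gravel bed → the coal seam → the limestone band.
The sandstone layer reaches the limestone band via the sandstone layer → the coal seam → the limestone band.
No chain forces the clay lens (or any of the others) ahead of the limestone band.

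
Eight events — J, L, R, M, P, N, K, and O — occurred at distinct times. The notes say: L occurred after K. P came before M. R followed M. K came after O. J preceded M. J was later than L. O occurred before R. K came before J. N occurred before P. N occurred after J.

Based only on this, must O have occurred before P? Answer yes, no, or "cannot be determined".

Chain the constraints: O → K → J → N → P. Each link is directly stated, so O comes before P.

yes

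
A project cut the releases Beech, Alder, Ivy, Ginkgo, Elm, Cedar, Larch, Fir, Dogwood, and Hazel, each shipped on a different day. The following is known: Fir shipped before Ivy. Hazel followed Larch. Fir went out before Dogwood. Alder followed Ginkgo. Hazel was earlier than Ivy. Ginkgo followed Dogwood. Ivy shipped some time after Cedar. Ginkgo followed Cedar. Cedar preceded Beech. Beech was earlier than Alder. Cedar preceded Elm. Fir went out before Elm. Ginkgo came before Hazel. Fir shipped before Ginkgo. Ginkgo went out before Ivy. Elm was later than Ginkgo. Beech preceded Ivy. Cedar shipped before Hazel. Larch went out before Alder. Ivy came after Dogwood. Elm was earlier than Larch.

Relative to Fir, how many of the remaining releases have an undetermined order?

2

Forced after Fir: Alder, Dogwood, Elm, Ginkgo, Hazel, Ivy, and Larch.
That leaves Beech and Cedar with no forced order relative to Fir — 2.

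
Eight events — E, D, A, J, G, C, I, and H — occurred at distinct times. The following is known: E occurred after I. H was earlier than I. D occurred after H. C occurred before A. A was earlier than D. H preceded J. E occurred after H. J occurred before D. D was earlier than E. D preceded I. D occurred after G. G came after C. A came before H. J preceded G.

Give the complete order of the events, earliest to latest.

C, A, H, J, G, D, I, E

The constraints fix every adjacent pair, so only one ordering works:
C → A → H → J → G → D → I → E.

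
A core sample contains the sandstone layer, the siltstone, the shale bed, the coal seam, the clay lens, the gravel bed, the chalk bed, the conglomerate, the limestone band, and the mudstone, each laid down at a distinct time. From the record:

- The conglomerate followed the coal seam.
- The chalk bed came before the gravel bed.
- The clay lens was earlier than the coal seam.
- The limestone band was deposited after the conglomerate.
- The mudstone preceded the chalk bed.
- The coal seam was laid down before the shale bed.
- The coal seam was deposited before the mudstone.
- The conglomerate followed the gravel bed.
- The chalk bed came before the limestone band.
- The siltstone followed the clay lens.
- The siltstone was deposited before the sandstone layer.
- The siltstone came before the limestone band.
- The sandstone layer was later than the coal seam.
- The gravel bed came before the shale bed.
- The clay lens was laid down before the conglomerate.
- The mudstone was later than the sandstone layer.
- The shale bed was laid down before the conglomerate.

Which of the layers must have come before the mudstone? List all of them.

the clay lens, the coal seam, the sandstone layer, the siltstone

Directly stated before the mudstone: the coal seam and the sandstone layer.
The clay lens reaches the mudstone via the clay lens → the coal seam → the mudstone.
The siltstone reaches the mudstone via the siltstone → the sandstone layer → the mudstone.
No chain forces the gravel bed (or any of the others) ahead of the mudstone.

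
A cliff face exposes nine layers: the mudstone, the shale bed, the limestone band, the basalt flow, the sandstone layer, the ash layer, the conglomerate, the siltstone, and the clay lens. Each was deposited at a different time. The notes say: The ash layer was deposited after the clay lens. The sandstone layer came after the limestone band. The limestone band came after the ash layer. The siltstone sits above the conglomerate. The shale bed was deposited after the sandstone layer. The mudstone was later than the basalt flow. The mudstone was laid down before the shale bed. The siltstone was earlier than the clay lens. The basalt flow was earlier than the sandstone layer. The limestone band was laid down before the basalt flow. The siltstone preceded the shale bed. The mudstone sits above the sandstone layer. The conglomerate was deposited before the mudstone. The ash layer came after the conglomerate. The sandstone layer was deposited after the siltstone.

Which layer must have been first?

The conglomerate has a chain of constraints placing it before every other layer, so the conglomerate must be first.

the conglomerate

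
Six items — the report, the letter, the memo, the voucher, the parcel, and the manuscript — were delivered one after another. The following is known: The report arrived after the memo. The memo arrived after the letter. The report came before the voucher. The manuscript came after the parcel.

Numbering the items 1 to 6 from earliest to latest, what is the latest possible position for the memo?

The memo must come before the report and the voucher — 2 items forced after it.
Everything else can be placed before the memo in some valid order, so the memo can sit as late as position 6 − 2 = 4.

4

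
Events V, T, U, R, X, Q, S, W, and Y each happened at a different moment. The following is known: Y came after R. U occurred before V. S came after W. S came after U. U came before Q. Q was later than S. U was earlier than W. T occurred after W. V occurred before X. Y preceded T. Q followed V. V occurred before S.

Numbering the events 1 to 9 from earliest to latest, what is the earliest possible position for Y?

R must come before Y — 1 forced predecessor.
Nothing else is forced ahead of Y, so its earliest slot is position 1 + 1 = 2.

2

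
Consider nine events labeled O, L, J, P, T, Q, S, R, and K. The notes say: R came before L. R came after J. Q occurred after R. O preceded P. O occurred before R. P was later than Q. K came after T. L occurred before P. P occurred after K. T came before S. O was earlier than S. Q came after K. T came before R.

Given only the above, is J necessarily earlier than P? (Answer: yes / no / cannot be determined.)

yes

Chain the constraints: J → R → L → P. Each link is directly stated, so J comes before P.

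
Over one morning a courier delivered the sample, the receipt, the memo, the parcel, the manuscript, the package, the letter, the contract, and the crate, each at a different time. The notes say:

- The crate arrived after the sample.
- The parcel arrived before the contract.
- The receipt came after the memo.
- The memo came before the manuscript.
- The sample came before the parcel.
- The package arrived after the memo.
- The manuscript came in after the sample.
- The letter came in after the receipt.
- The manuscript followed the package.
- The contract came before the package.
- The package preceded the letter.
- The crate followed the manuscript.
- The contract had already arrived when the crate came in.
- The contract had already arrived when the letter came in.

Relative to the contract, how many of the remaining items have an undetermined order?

Forced before the contract: the parcel and the sample; forced after the contract: the crate, the letter, the manuscript, and the package.
That leaves the memo and the receipt with no forced order relative to the contract — 2.

2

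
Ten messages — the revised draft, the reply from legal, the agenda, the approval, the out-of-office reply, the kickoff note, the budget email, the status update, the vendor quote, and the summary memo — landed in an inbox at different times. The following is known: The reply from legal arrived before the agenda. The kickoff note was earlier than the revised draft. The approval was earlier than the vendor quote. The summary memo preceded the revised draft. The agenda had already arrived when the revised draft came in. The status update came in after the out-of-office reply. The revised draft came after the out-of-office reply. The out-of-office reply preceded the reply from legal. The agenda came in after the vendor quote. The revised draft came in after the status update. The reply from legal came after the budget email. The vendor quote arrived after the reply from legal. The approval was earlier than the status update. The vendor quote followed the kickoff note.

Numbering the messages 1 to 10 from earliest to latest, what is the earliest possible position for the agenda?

The approval, the budget email, the kickoff note, the out-of-office reply, the reply from legal, and the vendor quote must all come before the agenda — 6 forced predecessors.
Nothing else is forced ahead of the agenda, so its earliest slot is position 6 + 1 = 7.

7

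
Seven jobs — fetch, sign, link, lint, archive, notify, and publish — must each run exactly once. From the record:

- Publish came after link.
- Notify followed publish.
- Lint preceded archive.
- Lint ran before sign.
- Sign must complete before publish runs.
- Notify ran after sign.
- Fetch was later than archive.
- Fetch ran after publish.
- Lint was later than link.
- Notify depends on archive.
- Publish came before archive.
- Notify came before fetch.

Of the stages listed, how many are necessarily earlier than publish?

3

Directly stated before publish: link and sign.
Lint reaches publish via lint → sign → publish.
No chain forces fetch (or any of the others) ahead of publish.
That's link, lint, and sign — 3 in all.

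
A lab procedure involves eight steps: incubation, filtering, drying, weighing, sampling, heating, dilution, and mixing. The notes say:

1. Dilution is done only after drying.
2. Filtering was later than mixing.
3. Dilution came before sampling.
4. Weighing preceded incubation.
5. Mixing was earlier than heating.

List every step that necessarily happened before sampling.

dilution, drying

Directly stated before sampling: dilution.
Drying reaches sampling via drying → dilution → sampling.
No chain forces mixing (or any of the others) ahead of sampling.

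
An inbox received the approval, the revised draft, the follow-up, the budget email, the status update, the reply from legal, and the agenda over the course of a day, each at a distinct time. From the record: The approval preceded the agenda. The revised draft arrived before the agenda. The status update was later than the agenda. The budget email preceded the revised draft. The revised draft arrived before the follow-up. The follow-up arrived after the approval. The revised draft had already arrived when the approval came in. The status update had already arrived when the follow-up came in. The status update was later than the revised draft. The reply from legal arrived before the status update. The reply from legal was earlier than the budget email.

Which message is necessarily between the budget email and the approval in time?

the revised draft

Tracing the constraints gives the budget email → the revised draft → the approval, so the revised draft sits after the budget email and before the approval.
No other message is forced both after the budget email and before the approval.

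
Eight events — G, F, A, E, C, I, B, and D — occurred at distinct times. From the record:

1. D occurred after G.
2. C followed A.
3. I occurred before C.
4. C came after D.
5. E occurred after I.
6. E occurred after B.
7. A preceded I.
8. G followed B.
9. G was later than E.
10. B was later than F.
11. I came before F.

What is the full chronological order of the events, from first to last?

The constraints fix every adjacent pair, so only one ordering works:
A → I → F → B → E → G → D → C.

A, I, F, B, E, G, D, C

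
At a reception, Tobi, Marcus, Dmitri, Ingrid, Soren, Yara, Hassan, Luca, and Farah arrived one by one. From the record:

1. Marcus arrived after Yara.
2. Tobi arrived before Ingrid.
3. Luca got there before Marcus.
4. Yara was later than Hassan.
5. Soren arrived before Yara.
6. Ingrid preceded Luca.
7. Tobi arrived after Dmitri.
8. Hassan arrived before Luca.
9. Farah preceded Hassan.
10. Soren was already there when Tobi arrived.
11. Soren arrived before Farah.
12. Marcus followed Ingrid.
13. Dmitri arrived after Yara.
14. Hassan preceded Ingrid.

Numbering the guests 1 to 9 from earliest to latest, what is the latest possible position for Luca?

Luca must come before Marcus — 1 guest forced after them.
Everything else can be placed before Luca in some valid order, so Luca can sit as late as position 9 − 1 = 8.

8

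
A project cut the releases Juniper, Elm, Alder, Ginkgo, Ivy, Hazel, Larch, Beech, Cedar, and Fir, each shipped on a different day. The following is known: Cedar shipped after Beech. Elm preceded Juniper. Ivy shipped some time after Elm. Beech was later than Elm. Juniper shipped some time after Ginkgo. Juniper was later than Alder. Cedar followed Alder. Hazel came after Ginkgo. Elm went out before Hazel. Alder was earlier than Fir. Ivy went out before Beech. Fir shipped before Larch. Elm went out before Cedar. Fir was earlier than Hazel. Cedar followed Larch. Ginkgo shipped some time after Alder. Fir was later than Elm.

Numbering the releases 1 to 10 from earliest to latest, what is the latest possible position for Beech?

9

Beech must come before Cedar — 1 release forced after it.
Everything else can be placed before Beech in some valid order, so Beech can sit as late as position 10 − 1 = 9.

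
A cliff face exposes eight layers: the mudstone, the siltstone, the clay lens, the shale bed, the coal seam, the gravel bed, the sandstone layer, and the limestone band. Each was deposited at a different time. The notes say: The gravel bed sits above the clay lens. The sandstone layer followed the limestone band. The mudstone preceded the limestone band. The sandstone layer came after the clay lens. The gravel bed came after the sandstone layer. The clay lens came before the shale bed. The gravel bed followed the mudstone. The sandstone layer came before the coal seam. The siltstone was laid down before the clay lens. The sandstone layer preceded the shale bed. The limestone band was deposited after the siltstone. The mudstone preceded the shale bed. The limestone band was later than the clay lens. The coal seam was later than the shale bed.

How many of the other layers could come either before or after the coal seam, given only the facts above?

Forced before the coal seam: the clay lens, the limestone band, the mudstone, the sandstone layer, the shale bed, and the siltstone.
That leaves the gravel bed with no forced order relative to the coal seam — 1.

1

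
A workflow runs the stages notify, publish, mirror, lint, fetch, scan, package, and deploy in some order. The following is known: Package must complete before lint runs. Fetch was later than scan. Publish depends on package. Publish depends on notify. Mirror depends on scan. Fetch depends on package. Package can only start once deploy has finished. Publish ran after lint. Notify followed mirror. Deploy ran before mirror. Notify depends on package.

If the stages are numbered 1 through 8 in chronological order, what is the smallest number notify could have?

5

Deploy, mirror, package, and scan must all come before notify — 4 forced predecessors.
Nothing else is forced ahead of notify, so its earliest slot is position 4 + 1 = 5.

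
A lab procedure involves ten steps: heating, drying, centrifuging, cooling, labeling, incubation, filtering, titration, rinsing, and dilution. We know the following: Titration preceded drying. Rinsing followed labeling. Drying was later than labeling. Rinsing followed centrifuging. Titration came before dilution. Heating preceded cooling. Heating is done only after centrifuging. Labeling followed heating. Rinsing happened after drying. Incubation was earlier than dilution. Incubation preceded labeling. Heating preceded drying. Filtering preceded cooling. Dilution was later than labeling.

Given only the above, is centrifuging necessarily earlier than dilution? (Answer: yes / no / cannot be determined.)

yes

Chain the constraints: centrifuging → heating → labeling → dilution. Each link is directly stated, so centrifuging comes before dilution.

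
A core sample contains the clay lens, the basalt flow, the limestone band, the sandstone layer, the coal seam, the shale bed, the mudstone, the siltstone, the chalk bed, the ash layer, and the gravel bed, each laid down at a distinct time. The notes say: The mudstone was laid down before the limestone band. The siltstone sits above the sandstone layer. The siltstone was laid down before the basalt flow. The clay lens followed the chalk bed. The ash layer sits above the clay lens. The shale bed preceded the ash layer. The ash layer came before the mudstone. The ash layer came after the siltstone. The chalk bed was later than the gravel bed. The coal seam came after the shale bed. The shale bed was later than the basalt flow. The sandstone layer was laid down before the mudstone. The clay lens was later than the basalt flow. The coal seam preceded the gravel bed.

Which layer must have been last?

Every other layer has a chain of constraints placing it before the limestone band, so the limestone band is last.

the limestone band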